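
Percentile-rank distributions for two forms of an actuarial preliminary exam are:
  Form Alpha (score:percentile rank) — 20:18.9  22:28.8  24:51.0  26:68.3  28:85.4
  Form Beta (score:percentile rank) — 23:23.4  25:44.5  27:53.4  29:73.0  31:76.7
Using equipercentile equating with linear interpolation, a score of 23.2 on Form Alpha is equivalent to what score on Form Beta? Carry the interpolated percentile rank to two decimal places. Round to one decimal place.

PR of 23.2 on Form Alpha: 28.8 + (23.2 − 22)/(24 − 22) × (51.0 − 28.8) = 42.12
On Form Beta, PR 42.12 falls between score 23 (PR 23.4) and 25 (PR 44.5).
Interpolate: 23 + (42.12 − 23.4)/(44.5 − 23.4) × (25 − 23) = 24.8

24.8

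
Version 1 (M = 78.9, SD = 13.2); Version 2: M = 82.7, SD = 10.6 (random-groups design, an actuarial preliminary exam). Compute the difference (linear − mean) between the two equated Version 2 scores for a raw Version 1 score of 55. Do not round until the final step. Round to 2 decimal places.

4.71

Mean-equated: 55 + (82.7 − 78.9) = 58.80
Linear-equated: (10.6/13.2)(55 − 78.9) + 82.7 = 63.508
Difference = 63.508 − 58.80 = 4.71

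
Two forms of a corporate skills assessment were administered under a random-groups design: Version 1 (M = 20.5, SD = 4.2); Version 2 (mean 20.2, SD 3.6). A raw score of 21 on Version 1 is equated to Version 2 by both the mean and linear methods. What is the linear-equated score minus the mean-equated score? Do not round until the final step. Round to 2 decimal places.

-0.07

Mean-equated: 21 + (20.2 − 20.5) = 20.70
Linear-equated: (3.6/4.2)(21 − 20.5) + 20.2 = 20.629
Difference = 20.629 − 20.70 = -0.07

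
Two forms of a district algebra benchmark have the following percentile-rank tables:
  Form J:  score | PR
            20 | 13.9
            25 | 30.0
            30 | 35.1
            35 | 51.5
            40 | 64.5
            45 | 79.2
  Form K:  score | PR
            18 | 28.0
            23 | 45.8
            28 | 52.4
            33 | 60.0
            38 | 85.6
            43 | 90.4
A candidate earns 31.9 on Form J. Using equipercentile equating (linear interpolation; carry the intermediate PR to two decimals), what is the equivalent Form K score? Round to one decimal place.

21.7

PR of 31.9 on Form J: 35.1 + (31.9 − 30)/(35 − 30) × (51.5 − 35.1) = 41.33
On Form K, PR 41.33 falls between score 18 (PR 28.0) and 23 (PR 45.8).
Interpolate: 18 + (41.33 − 28.0)/(45.8 − 28.0) × (23 − 18) = 21.7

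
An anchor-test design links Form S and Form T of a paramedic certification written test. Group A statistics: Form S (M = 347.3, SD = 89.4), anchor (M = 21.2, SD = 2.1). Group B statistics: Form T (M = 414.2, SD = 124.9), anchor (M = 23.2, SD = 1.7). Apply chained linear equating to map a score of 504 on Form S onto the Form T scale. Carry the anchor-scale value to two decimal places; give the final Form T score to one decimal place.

Form S → anchor (Group A): v = (2.1/89.4)(504 − 347.3) + 21.2 = 24.88
anchor → Form T (Group B): y = (124.9/1.7)(24.88 − 23.2) + 414.2 = 537.6

537.6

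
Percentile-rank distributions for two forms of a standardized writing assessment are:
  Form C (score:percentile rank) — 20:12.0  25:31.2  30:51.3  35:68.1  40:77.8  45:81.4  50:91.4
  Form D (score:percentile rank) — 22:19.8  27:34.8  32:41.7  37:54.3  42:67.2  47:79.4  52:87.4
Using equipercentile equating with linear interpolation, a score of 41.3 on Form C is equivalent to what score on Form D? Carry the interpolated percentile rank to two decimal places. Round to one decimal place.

PR of 41.3 on Form C: 77.8 + (41.3 − 40)/(45 − 40) × (81.4 − 77.8) = 78.74
On Form D, PR 78.74 falls between score 42 (PR 67.2) and 47 (PR 79.4).
Interpolate: 42 + (78.74 − 67.2)/(79.4 − 67.2) × (47 − 42) = 46.7

46.7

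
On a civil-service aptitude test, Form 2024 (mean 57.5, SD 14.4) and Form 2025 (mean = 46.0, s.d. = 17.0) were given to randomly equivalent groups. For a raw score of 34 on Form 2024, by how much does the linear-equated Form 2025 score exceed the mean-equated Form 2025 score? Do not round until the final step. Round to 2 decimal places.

-4.24

Mean-equated: 34 + (46.0 − 57.5) = 22.50
Linear-equated: (17.0/14.4)(34 − 57.5) + 46.0 = 18.257
Difference = 18.257 − 22.50 = -4.24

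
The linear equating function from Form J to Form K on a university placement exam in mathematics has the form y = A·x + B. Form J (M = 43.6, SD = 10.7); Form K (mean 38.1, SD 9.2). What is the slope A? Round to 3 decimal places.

0.860

A = SD_Y / SD_X = 9.2 / 10.7 = 0.860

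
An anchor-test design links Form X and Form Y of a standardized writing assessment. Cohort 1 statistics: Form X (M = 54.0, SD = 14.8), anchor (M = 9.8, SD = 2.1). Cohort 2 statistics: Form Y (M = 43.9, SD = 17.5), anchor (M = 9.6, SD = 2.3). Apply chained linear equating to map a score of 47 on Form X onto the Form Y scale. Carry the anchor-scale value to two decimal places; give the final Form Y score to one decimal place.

37.9

Form X → anchor (Cohort 1): v = (2.1/14.8)(47 − 54.0) + 9.8 = 8.81
anchor → Form Y (Cohort 2): y = (17.5/2.3)(8.81 − 9.6) + 43.9 = 37.9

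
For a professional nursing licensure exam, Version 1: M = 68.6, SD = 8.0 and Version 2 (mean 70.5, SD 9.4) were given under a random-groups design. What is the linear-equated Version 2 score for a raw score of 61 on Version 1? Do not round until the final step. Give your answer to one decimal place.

61.6

Linear equating: y = (SD_Y/SD_X)(x − M_X) + M_Y
y = (9.4/8.0)(61 − 68.6) + 70.5
y = 1.175000 × -7.6 + 70.5 = -8.9300 + 70.5 = 61.6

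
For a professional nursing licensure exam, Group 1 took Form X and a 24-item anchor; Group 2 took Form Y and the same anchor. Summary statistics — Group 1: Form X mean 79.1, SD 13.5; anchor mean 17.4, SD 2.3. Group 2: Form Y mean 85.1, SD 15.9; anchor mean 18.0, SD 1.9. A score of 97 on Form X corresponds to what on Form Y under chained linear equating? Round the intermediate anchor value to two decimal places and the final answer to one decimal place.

Form X → anchor (Group 1): v = (2.3/13.5)(97 − 79.1) + 17.4 = 20.45
anchor → Form Y (Group 2): y = (15.9/1.9)(20.45 − 18.0) + 85.1 = 105.6

105.6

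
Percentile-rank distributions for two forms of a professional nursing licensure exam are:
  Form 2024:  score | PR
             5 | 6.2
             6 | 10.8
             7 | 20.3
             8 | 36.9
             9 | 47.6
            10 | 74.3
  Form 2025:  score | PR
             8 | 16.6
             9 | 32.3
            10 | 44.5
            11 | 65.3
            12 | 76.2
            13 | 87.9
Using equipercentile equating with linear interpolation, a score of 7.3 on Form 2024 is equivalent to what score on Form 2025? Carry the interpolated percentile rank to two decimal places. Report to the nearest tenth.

PR of 7.3 on Form 2024: 20.3 + (7.3 − 7)/(8 − 7) × (36.9 − 20.3) = 25.28
On Form 2025, PR 25.28 falls between score 8 (PR 16.6) and 9 (PR 32.3).
Interpolate: 8 + (25.28 − 16.6)/(32.3 − 16.6) × (9 − 8) = 8.6

8.6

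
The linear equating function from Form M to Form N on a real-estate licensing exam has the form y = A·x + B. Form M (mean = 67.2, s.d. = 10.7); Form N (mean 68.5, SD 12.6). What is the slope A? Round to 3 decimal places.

A = SD_Y / SD_X = 12.6 / 10.7 = 1.178

1.178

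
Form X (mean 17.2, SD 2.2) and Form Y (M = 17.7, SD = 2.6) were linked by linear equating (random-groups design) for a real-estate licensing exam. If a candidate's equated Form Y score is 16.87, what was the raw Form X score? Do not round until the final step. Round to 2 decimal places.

Invert y = (SD_Y/SD_X)(x − M_X) + M_Y:
x = (SD_X/SD_Y)(y − M_Y) + M_X = (2.2/2.6)(16.87 − 17.7) + 17.2
x = 0.846154 × -0.830 + 17.2 = 16.50

16.50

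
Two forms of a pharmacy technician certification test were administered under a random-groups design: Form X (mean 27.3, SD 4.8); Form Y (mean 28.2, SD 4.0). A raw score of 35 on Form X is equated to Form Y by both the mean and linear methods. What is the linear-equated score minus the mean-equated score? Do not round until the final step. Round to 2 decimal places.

-1.28

Mean-equated: 35 + (28.2 − 27.3) = 35.90
Linear-equated: (4.0/4.8)(35 − 27.3) + 28.2 = 34.617
Difference = 34.617 − 35.90 = -1.28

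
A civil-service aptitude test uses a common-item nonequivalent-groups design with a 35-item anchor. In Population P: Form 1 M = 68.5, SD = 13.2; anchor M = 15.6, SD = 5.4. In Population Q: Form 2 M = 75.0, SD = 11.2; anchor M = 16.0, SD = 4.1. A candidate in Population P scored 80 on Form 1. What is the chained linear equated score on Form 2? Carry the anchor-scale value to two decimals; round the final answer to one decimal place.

Form 1 → anchor (Population P): v = (5.4/13.2)(80 − 68.5) + 15.6 = 20.30
anchor → Form 2 (Population Q): y = (11.2/4.1)(20.30 − 16.0) + 75.0 = 86.7

86.7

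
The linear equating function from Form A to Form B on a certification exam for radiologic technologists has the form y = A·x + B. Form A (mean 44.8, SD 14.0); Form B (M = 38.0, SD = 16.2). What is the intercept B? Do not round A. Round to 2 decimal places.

-13.84

A = SD_Y / SD_X = 16.2 / 14.0 = 1.157143
B = M_Y − A·M_X = 38.0 − 1.157143 × 44.8 = -13.84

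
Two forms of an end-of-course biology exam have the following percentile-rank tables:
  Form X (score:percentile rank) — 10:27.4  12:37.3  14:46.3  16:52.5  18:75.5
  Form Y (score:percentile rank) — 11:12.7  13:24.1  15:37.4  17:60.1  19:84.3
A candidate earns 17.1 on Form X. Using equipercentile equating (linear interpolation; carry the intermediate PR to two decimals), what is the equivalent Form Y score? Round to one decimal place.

PR of 17.1 on Form X: 52.5 + (17.1 − 16)/(18 − 16) × (75.5 − 52.5) = 65.15
On Form Y, PR 65.15 falls between score 17 (PR 60.1) and 19 (PR 84.3).
Interpolate: 17 + (65.15 − 60.1)/(84.3 − 60.1) × (19 − 17) = 17.4

17.4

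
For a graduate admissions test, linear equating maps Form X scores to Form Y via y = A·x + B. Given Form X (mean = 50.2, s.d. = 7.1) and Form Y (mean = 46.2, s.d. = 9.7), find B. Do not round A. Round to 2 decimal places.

-22.38

A = SD_Y / SD_X = 9.7 / 7.1 = 1.366197
B = M_Y − A·M_X = 46.2 − 1.366197 × 50.2 = -22.38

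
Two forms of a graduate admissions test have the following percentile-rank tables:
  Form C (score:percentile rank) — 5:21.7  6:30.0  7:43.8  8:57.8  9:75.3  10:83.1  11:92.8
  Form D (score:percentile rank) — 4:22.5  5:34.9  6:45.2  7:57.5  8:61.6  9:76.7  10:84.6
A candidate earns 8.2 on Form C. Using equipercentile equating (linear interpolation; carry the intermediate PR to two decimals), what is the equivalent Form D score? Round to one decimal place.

7.9

PR of 8.2 on Form C: 57.8 + (8.2 − 8)/(9 − 8) × (75.3 − 57.8) = 61.30
On Form D, PR 61.30 falls between score 7 (PR 57.5) and 8 (PR 61.6).
Interpolate: 7 + (61.30 − 57.5)/(61.6 − 57.5) × (8 − 7) = 7.9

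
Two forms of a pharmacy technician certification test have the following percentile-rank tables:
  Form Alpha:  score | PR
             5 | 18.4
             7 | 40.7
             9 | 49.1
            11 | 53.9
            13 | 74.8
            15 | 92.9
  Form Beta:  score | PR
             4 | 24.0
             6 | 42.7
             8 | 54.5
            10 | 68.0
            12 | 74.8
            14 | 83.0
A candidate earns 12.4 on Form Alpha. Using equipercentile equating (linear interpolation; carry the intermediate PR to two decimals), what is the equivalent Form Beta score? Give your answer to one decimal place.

PR of 12.4 on Form Alpha: 53.9 + (12.4 − 11)/(13 − 11) × (74.8 − 53.9) = 68.53
On Form Beta, PR 68.53 falls between score 10 (PR 68.0) and 12 (PR 74.8).
Interpolate: 10 + (68.53 − 68.0)/(74.8 − 68.0) × (12 − 10) = 10.2

10.2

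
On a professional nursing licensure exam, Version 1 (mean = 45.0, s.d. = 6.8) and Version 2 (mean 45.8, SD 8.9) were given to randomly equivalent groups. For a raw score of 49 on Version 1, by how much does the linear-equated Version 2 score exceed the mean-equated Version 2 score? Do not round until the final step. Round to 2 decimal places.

Mean-equated: 49 + (45.8 − 45.0) = 49.80
Linear-equated: (8.9/6.8)(49 − 45.0) + 45.8 = 51.035
Difference = 51.035 − 49.80 = 1.24

1.24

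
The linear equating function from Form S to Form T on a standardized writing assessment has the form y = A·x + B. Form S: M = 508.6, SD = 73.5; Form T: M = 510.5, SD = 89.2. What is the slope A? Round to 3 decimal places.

A = SD_Y / SD_X = 89.2 / 73.5 = 1.214

1.214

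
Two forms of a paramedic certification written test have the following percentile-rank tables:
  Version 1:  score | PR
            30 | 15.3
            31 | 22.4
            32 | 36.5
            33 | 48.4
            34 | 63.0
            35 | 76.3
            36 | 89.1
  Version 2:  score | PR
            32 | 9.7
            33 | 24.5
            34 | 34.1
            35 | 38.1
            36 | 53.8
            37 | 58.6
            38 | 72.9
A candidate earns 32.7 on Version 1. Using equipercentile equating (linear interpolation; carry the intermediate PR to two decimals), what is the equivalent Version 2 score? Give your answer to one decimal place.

35.4

PR of 32.7 on Version 1: 36.5 + (32.7 − 32)/(33 − 32) × (48.4 − 36.5) = 44.83
On Version 2, PR 44.83 falls between score 35 (PR 38.1) and 36 (PR 53.8).
Interpolate: 35 + (44.83 − 38.1)/(53.8 − 38.1) × (36 − 35) = 35.4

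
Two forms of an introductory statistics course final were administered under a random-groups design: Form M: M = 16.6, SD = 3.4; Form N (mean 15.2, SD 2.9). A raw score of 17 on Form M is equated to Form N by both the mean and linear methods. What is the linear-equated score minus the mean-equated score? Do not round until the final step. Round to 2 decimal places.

-0.06

Mean-equated: 17 + (15.2 − 16.6) = 15.60
Linear-equated: (2.9/3.4)(17 − 16.6) + 15.2 = 15.541
Difference = 15.541 − 15.60 = -0.06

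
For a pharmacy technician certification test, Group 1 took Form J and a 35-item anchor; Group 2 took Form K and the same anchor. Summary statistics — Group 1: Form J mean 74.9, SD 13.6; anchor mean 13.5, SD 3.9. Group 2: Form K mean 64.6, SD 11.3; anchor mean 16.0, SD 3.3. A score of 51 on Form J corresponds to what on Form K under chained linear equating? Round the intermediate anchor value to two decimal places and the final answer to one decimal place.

Form J → anchor (Group 1): v = (3.9/13.6)(51 − 74.9) + 13.5 = 6.65
anchor → Form K (Group 2): y = (11.3/3.3)(6.65 − 16.0) + 64.6 = 32.6

32.6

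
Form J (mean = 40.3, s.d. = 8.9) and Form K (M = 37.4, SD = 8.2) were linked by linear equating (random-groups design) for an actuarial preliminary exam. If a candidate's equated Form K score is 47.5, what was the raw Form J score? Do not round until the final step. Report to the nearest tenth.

Invert y = (SD_Y/SD_X)(x − M_X) + M_Y:
x = (SD_X/SD_Y)(y − M_Y) + M_X = (8.9/8.2)(47.5 − 37.4) + 40.3
x = 1.085366 × 10.100 + 40.3 = 51.3

51.3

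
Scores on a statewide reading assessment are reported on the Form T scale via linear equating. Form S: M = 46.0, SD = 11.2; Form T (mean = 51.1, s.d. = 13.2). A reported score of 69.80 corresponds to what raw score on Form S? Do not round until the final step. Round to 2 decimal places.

61.87

Invert y = (SD_Y/SD_X)(x − M_X) + M_Y:
x = (SD_X/SD_Y)(y − M_Y) + M_X = (11.2/13.2)(69.80 − 51.1) + 46.0
x = 0.848485 × 18.700 + 46.0 = 61.87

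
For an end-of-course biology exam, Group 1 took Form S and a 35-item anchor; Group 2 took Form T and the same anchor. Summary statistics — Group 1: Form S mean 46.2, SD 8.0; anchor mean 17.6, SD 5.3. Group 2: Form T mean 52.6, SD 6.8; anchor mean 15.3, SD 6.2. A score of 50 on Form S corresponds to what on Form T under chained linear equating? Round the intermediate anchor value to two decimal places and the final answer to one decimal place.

57.9

Form S → anchor (Group 1): v = (5.3/8.0)(50 − 46.2) + 17.6 = 20.12
anchor → Form T (Group 2): y = (6.8/6.2)(20.12 − 15.3) + 52.6 = 57.9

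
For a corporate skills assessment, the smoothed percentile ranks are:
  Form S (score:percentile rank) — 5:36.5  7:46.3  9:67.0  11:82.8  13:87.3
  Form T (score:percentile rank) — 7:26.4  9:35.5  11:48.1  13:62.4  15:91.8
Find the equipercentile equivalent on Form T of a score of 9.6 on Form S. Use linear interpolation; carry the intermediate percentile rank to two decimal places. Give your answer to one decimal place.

13.6

PR of 9.6 on Form S: 67.0 + (9.6 − 9)/(11 − 9) × (82.8 − 67.0) = 71.74
On Form T, PR 71.74 falls between score 13 (PR 62.4) and 15 (PR 91.8).
Interpolate: 13 + (71.74 − 62.4)/(91.8 − 62.4) × (15 − 13) = 13.6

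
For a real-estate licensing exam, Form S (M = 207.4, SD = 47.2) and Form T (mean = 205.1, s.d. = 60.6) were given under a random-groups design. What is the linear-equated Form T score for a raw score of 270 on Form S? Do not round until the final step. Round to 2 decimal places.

Linear equating: y = (SD_Y/SD_X)(x − M_X) + M_Y
y = (60.6/47.2)(270 − 207.4) + 205.1
y = 1.283898 × 62.6 + 205.1 = 80.3720 + 205.1 = 285.47

285.47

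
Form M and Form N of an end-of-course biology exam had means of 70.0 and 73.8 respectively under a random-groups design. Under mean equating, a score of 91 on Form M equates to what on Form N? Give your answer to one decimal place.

Mean equating: y = x + (M_Y − M_X) = 91 + (73.8 − 70.0) = 94.8

94.8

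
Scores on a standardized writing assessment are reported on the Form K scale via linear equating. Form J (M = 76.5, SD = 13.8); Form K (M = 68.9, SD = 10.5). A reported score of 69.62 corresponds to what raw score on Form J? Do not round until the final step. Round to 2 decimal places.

Invert y = (SD_Y/SD_X)(x − M_X) + M_Y:
x = (SD_X/SD_Y)(y − M_Y) + M_X = (13.8/10.5)(69.62 − 68.9) + 76.5
x = 1.314286 × 0.720 + 76.5 = 77.45

77.45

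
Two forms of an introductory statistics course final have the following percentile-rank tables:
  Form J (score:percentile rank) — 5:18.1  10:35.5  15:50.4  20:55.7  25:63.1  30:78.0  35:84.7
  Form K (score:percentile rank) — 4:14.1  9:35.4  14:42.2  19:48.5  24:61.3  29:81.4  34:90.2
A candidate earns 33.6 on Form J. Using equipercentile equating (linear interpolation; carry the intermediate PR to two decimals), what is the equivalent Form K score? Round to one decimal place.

29.8

PR of 33.6 on Form J: 78.0 + (33.6 − 30)/(35 − 30) × (84.7 − 78.0) = 82.82
On Form K, PR 82.82 falls between score 29 (PR 81.4) and 34 (PR 90.2).
Interpolate: 29 + (82.82 − 81.4)/(90.2 − 81.4) × (34 − 29) = 29.8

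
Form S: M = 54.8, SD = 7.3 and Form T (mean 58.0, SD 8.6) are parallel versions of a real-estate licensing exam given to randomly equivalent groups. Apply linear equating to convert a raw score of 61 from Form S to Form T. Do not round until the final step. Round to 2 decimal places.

65.30

Linear equating: y = (SD_Y/SD_X)(x − M_X) + M_Y
y = (8.6/7.3)(61 − 54.8) + 58.0
y = 1.178082 × 6.2 + 58.0 = 7.3041 + 58.0 = 65.30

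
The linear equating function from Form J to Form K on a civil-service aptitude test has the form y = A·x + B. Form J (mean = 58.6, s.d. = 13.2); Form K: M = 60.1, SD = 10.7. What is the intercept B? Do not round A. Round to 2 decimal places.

A = SD_Y / SD_X = 10.7 / 13.2 = 0.810606
B = M_Y − A·M_X = 60.1 − 0.810606 × 58.6 = 12.60

12.60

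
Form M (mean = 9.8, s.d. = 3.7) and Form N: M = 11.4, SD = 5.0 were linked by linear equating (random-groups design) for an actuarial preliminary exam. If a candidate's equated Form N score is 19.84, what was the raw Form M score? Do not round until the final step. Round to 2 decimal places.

Invert y = (SD_Y/SD_X)(x − M_X) + M_Y:
x = (SD_X/SD_Y)(y − M_Y) + M_X = (3.7/5.0)(19.84 − 11.4) + 9.8
x = 0.740000 × 8.440 + 9.8 = 16.05

16.05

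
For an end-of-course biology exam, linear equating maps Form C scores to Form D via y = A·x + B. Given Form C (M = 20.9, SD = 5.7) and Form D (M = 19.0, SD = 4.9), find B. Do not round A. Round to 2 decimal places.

A = SD_Y / SD_X = 4.9 / 5.7 = 0.859649
B = M_Y − A·M_X = 19.0 − 0.859649 × 20.9 = 1.03

1.03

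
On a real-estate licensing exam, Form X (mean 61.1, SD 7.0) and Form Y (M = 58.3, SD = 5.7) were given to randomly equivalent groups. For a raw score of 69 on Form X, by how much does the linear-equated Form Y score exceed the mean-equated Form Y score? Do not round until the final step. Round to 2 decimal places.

Mean-equated: 69 + (58.3 − 61.1) = 66.20
Linear-equated: (5.7/7.0)(69 − 61.1) + 58.3 = 64.733
Difference = 64.733 − 66.20 = -1.47

-1.47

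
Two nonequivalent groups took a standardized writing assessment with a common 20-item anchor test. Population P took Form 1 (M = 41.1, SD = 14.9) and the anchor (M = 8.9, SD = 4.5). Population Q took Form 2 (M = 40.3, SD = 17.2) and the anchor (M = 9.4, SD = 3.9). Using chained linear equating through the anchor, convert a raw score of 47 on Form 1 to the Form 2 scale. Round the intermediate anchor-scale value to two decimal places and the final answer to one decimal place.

45.9

Form 1 → anchor (Population P): v = (4.5/14.9)(47 − 41.1) + 8.9 = 10.68
anchor → Form 2 (Population Q): y = (17.2/3.9)(10.68 − 9.4) + 40.3 = 45.9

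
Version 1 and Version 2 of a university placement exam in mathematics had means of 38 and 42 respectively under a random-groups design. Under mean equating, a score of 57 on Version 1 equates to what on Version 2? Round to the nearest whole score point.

Mean equating: y = x + (M_Y − M_X) = 57 + (42 − 38) = 61

61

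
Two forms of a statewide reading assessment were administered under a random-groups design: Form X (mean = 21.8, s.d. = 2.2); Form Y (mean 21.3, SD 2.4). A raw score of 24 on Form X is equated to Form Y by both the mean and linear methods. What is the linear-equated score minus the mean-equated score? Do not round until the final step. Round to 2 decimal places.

Mean-equated: 24 + (21.3 − 21.8) = 23.50
Linear-equated: (2.4/2.2)(24 − 21.8) + 21.3 = 23.700
Difference = 23.700 − 23.50 = 0.20

0.20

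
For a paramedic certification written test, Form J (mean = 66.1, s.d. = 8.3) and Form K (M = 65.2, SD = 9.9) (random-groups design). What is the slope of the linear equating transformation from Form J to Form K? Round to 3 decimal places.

1.193

A = SD_Y / SD_X = 9.9 / 8.3 = 1.193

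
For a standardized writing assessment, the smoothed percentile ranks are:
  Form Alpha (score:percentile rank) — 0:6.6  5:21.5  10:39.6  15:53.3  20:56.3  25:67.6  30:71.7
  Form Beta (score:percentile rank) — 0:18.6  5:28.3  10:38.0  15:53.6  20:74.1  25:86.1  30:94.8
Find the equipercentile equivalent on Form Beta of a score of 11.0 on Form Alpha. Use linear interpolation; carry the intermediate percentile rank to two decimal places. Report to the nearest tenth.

PR of 11.0 on Form Alpha: 39.6 + (11.0 − 10)/(15 − 10) × (53.3 − 39.6) = 42.34
On Form Beta, PR 42.34 falls between score 10 (PR 38.0) and 15 (PR 53.6).
Interpolate: 10 + (42.34 − 38.0)/(53.6 − 38.0) × (15 − 10) = 11.4

11.4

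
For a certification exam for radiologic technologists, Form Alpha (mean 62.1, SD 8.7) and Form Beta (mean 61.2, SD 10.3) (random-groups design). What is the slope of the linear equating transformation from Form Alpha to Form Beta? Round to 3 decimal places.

1.184

A = SD_Y / SD_X = 10.3 / 8.7 = 1.184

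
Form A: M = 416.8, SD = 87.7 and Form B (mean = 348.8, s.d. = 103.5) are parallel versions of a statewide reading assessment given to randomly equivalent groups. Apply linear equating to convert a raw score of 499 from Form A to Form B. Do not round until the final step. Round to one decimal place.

445.8

Linear equating: y = (SD_Y/SD_X)(x − M_X) + M_Y
y = (103.5/87.7)(499 − 416.8) + 348.8
y = 1.180160 × 82.2 + 348.8 = 97.0091 + 348.8 = 445.8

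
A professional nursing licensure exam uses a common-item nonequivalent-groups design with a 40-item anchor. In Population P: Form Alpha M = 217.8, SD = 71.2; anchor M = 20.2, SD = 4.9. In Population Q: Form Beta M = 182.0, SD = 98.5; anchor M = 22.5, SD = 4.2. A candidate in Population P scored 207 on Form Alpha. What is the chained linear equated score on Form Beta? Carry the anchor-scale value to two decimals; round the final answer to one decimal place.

Form Alpha → anchor (Population P): v = (4.9/71.2)(207 − 217.8) + 20.2 = 19.46
anchor → Form Beta (Population Q): y = (98.5/4.2)(19.46 − 22.5) + 182.0 = 110.7

110.7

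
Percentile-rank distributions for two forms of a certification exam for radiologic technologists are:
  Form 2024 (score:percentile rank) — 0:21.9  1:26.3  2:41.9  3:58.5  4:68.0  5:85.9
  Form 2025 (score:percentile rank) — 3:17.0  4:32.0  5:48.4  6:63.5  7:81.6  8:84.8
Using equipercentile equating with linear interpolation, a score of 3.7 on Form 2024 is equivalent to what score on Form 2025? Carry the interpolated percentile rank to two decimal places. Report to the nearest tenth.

PR of 3.7 on Form 2024: 58.5 + (3.7 − 3)/(4 − 3) × (68.0 − 58.5) = 65.15
On Form 2025, PR 65.15 falls between score 6 (PR 63.5) and 7 (PR 81.6).
Interpolate: 6 + (65.15 − 63.5)/(81.6 − 63.5) × (7 − 6) = 6.1

6.1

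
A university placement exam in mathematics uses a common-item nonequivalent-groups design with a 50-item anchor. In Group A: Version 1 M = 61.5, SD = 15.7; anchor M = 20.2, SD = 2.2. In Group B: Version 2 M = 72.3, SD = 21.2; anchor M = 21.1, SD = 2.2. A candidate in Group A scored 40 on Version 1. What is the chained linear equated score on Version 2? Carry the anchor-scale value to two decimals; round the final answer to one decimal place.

34.6

Version 1 → anchor (Group A): v = (2.2/15.7)(40 − 61.5) + 20.2 = 17.19
anchor → Version 2 (Group B): y = (21.2/2.2)(17.19 − 21.1) + 72.3 = 34.6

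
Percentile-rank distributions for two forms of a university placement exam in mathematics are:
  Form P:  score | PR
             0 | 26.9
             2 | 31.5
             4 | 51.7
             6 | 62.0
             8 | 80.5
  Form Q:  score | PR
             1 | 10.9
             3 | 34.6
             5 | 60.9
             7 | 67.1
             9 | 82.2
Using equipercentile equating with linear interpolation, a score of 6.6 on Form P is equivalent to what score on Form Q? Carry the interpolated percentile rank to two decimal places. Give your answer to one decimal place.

7.1

PR of 6.6 on Form P: 62.0 + (6.6 − 6)/(8 − 6) × (80.5 − 62.0) = 67.55
On Form Q, PR 67.55 falls between score 7 (PR 67.1) and 9 (PR 82.2).
Interpolate: 7 + (67.55 − 67.1)/(82.2 − 67.1) × (9 − 7) = 7.1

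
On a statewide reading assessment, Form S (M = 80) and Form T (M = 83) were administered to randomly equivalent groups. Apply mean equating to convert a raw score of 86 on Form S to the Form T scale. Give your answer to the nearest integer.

Mean equating: y = x + (M_Y − M_X) = 86 + (83 − 80) = 89

89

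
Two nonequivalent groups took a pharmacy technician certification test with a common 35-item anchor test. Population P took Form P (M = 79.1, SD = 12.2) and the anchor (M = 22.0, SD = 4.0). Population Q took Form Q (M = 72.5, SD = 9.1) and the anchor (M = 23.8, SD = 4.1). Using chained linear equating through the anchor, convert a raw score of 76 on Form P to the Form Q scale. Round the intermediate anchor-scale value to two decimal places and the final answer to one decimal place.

Form P → anchor (Population P): v = (4.0/12.2)(76 − 79.1) + 22.0 = 20.98
anchor → Form Q (Population Q): y = (9.1/4.1)(20.98 − 23.8) + 72.5 = 66.2

66.2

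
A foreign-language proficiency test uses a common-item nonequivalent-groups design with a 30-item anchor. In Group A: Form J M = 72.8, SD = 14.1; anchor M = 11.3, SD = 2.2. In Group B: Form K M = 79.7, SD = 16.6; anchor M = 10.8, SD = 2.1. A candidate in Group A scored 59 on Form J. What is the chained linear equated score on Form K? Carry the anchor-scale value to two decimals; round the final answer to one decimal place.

66.7

Form J → anchor (Group A): v = (2.2/14.1)(59 − 72.8) + 11.3 = 9.15
anchor → Form K (Group B): y = (16.6/2.1)(9.15 − 10.8) + 79.7 = 66.7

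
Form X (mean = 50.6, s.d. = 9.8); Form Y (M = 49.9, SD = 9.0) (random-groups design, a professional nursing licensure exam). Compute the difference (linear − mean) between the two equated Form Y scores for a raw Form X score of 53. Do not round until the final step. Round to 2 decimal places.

Mean-equated: 53 + (49.9 − 50.6) = 52.30
Linear-equated: (9.0/9.8)(53 − 50.6) + 49.9 = 52.104
Difference = 52.104 − 52.30 = -0.20

-0.20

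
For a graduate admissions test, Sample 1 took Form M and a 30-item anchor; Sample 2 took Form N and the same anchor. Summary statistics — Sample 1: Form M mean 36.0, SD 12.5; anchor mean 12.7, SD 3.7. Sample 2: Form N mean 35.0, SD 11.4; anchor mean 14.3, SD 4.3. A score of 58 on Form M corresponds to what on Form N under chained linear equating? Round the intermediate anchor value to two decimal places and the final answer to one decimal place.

Form M → anchor (Sample 1): v = (3.7/12.5)(58 − 36.0) + 12.7 = 19.21
anchor → Form N (Sample 2): y = (11.4/4.3)(19.21 − 14.3) + 35.0 = 48.0

48.0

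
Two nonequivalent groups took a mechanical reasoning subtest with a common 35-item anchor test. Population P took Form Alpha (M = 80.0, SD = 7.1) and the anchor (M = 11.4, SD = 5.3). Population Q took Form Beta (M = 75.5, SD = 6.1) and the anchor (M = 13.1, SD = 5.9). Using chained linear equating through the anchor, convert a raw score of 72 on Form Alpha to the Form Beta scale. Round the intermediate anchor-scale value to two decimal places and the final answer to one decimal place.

Form Alpha → anchor (Population P): v = (5.3/7.1)(72 − 80.0) + 11.4 = 5.43
anchor → Form Beta (Population Q): y = (6.1/5.9)(5.43 − 13.1) + 75.5 = 67.6

67.6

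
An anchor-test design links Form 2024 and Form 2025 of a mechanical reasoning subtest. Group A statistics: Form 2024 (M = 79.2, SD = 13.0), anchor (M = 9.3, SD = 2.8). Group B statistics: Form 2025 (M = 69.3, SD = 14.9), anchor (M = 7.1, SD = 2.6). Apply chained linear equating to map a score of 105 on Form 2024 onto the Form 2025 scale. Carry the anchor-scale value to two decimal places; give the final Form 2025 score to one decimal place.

113.8

Form 2024 → anchor (Group A): v = (2.8/13.0)(105 − 79.2) + 9.3 = 14.86
anchor → Form 2025 (Group B): y = (14.9/2.6)(14.86 − 7.1) + 69.3 = 113.8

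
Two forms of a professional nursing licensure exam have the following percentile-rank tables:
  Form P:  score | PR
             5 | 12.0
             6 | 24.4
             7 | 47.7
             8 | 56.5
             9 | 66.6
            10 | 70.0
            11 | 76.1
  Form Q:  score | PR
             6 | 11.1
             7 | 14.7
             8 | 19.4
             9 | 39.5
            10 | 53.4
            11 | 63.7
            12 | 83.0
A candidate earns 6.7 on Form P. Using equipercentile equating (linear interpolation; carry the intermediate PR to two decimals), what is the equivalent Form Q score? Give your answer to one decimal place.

PR of 6.7 on Form P: 24.4 + (6.7 − 6)/(7 − 6) × (47.7 − 24.4) = 40.71
On Form Q, PR 40.71 falls between score 9 (PR 39.5) and 10 (PR 53.4).
Interpolate: 9 + (40.71 − 39.5)/(53.4 − 39.5) × (10 − 9) = 9.1

9.1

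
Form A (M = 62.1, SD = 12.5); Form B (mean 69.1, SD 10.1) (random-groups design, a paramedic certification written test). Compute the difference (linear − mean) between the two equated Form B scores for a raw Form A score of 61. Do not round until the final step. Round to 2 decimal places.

Mean-equated: 61 + (69.1 − 62.1) = 68.00
Linear-equated: (10.1/12.5)(61 − 62.1) + 69.1 = 68.211
Difference = 68.211 − 68.00 = 0.21

0.21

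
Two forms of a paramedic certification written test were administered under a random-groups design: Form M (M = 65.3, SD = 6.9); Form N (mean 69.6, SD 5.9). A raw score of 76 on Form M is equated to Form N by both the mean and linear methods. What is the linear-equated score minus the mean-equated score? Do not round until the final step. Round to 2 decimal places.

-1.55

Mean-equated: 76 + (69.6 − 65.3) = 80.30
Linear-equated: (5.9/6.9)(76 − 65.3) + 69.6 = 78.749
Difference = 78.749 − 80.30 = -1.55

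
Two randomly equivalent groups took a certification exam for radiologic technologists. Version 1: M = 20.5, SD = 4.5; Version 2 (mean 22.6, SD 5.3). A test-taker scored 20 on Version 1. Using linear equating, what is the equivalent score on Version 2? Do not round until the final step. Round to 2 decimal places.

Linear equating: y = (SD_Y/SD_X)(x − M_X) + M_Y
y = (5.3/4.5)(20 − 20.5) + 22.6
y = 1.177778 × -0.5 + 22.6 = -0.5889 + 22.6 = 22.01

22.01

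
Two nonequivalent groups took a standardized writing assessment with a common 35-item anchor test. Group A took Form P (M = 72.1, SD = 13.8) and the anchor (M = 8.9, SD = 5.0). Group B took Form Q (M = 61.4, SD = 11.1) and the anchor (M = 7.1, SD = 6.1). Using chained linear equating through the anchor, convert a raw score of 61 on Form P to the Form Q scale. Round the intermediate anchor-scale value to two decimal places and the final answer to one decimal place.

57.4

Form P → anchor (Group A): v = (5.0/13.8)(61 − 72.1) + 8.9 = 4.88
anchor → Form Q (Group B): y = (11.1/6.1)(4.88 − 7.1) + 61.4 = 57.4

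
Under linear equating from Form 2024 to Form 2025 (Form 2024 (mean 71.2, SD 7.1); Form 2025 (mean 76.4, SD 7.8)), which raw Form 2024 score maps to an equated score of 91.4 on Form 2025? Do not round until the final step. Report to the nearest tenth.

Invert y = (SD_Y/SD_X)(x − M_X) + M_Y:
x = (SD_X/SD_Y)(y − M_Y) + M_X = (7.1/7.8)(91.4 − 76.4) + 71.2
x = 0.910256 × 15.000 + 71.2 = 84.9

84.9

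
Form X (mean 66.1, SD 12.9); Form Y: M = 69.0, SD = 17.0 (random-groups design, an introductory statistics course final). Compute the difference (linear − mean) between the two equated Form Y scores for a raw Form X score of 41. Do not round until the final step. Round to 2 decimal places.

-7.98

Mean-equated: 41 + (69.0 − 66.1) = 43.90
Linear-equated: (17.0/12.9)(41 − 66.1) + 69.0 = 35.922
Difference = 35.922 − 43.90 = -7.98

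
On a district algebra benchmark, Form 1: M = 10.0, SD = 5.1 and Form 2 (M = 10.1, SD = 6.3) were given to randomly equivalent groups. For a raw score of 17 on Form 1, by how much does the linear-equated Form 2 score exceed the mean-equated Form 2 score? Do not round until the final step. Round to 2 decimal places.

Mean-equated: 17 + (10.1 − 10.0) = 17.10
Linear-equated: (6.3/5.1)(17 − 10.0) + 10.1 = 18.747
Difference = 18.747 − 17.10 = 1.65

1.65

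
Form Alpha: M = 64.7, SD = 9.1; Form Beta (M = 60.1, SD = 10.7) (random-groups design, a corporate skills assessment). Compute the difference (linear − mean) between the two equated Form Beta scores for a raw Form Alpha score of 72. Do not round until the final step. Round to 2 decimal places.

Mean-equated: 72 + (60.1 − 64.7) = 67.40
Linear-equated: (10.7/9.1)(72 − 64.7) + 60.1 = 68.684
Difference = 68.684 − 67.40 = 1.28

1.28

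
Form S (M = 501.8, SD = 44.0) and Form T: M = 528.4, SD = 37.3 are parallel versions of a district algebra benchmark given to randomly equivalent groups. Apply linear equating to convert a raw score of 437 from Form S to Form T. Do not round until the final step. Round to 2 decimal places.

Linear equating: y = (SD_Y/SD_X)(x − M_X) + M_Y
y = (37.3/44.0)(437 − 501.8) + 528.4
y = 0.847727 × -64.8 + 528.4 = -54.9327 + 528.4 = 473.47

473.47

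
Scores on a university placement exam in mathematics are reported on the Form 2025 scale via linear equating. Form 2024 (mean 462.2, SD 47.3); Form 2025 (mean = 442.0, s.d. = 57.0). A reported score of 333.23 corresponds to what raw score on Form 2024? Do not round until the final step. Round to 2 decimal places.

371.94

Invert y = (SD_Y/SD_X)(x − M_X) + M_Y:
x = (SD_X/SD_Y)(y − M_Y) + M_X = (47.3/57.0)(333.23 − 442.0) + 462.2
x = 0.829825 × -108.770 + 462.2 = 371.94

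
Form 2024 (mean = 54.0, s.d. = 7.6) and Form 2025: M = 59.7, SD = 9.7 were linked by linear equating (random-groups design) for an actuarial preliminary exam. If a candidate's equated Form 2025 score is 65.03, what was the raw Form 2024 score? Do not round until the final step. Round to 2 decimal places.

58.18

Invert y = (SD_Y/SD_X)(x − M_X) + M_Y:
x = (SD_X/SD_Y)(y − M_Y) + M_X = (7.6/9.7)(65.03 − 59.7) + 54.0
x = 0.783505 × 5.330 + 54.0 = 58.18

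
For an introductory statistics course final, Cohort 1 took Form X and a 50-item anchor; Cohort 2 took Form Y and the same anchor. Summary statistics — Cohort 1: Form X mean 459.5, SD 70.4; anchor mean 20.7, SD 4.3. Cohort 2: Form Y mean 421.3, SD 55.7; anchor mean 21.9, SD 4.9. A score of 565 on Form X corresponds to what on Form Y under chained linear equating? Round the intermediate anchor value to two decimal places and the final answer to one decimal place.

Form X → anchor (Cohort 1): v = (4.3/70.4)(565 − 459.5) + 20.7 = 27.14
anchor → Form Y (Cohort 2): y = (55.7/4.9)(27.14 − 21.9) + 421.3 = 480.9

480.9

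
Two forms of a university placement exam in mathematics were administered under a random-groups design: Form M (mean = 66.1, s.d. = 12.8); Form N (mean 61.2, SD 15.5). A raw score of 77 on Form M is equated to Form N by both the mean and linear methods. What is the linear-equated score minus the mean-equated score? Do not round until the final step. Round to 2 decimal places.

Mean-equated: 77 + (61.2 − 66.1) = 72.10
Linear-equated: (15.5/12.8)(77 − 66.1) + 61.2 = 74.399
Difference = 74.399 − 72.10 = 2.30

2.30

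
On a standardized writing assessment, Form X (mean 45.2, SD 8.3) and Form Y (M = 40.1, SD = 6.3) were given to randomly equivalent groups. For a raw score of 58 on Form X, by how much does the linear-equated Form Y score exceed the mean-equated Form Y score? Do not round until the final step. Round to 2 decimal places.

-3.08

Mean-equated: 58 + (40.1 − 45.2) = 52.90
Linear-equated: (6.3/8.3)(58 − 45.2) + 40.1 = 49.816
Difference = 49.816 − 52.90 = -3.08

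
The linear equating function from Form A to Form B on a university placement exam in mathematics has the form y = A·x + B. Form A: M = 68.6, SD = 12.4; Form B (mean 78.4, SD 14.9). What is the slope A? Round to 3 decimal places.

1.202

A = SD_Y / SD_X = 14.9 / 12.4 = 1.202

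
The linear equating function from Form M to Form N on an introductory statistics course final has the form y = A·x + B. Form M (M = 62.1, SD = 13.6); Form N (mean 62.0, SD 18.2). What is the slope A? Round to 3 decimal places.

1.338

A = SD_Y / SD_X = 18.2 / 13.6 = 1.338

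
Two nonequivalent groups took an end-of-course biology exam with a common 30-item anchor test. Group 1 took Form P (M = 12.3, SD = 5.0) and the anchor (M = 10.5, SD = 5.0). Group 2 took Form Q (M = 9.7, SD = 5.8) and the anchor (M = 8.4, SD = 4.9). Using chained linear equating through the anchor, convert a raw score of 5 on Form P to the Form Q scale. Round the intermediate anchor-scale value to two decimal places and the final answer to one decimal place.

Form P → anchor (Group 1): v = (5.0/5.0)(5 − 12.3) + 10.5 = 3.20
anchor → Form Q (Group 2): y = (5.8/4.9)(3.20 − 8.4) + 9.7 = 3.5

3.5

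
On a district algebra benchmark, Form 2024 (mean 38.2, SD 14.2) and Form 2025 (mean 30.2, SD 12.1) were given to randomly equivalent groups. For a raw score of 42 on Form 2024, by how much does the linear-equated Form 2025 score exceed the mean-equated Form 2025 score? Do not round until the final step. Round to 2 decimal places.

-0.56

Mean-equated: 42 + (30.2 − 38.2) = 34.00
Linear-equated: (12.1/14.2)(42 − 38.2) + 30.2 = 33.438
Difference = 33.438 − 34.00 = -0.56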